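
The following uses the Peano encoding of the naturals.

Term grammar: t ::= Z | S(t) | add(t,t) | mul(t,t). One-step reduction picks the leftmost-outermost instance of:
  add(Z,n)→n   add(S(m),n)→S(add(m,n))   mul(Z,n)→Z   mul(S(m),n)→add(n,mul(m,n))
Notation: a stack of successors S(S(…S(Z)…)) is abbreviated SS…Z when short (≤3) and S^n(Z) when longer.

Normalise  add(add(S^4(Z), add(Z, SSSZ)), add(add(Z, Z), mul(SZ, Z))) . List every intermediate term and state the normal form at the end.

  start: add(add(S^4(Z), add(Z, SSSZ)), add(add(Z, Z), mul(SZ, Z)))
  →1  add(S(add(SSSZ, add(Z, SSSZ))), add(add(Z, Z), mul(SZ, Z)))
  →2  S(add(add(SSSZ, add(Z, SSSZ)), add(add(Z, Z), mul(SZ, Z))))
  →3  S(add(S(add(SSZ, add(Z, SSSZ))), add(add(Z, Z), mul(SZ, Z))))
  →4  S(S(add(add(SSZ, add(Z, SSSZ)), add(add(Z, Z), mul(SZ, Z)))))
  →5  S(S(add(S(add(SZ, add(Z, SSSZ))), add(add(Z, Z), mul(SZ, Z)))))
  →6  S(S(S(add(add(SZ, add(Z, SSSZ)), add(add(Z, Z), mul(SZ, Z))))))
  →7  S(S(S(add(S(add(Z, add(Z, SSSZ))), add(add(Z, Z), mul(SZ, Z))))))
  →8  S(S(S(S(add(add(Z, add(Z, SSSZ)), add(add(Z, Z), mul(SZ, Z)))))))
  →9  S(S(S(S(add(add(Z, SSSZ), add(add(Z, Z), mul(SZ, Z)))))))
  →10  S(S(S(S(add(SSSZ, add(add(Z, Z), mul(SZ, Z)))))))
  →11  S(S(S(S(S(add(SSZ, add(add(Z, Z), mul(SZ, Z))))))))
  →12  S(S(S(S(S(S(add(SZ, add(add(Z, Z), mul(SZ, Z)))))))))
  →13  S(S(S(S(S(S(S(add(Z, add(add(Z, Z), mul(SZ, Z))))))))))
  →14  S(S(S(S(S(S(S(add(add(Z, Z), mul(SZ, Z)))))))))
  →15  S(S(S(S(S(S(S(add(Z, mul(SZ, Z)))))))))
  →16  S(S(S(S(S(S(S(mul(SZ, Z))))))))
  →17  S(S(S(S(S(S(S(add(Z, mul(Z, Z)))))))))
  →18  S(S(S(S(S(S(S(mul(Z, Z))))))))
  →19  S^7(Z)

Answer: normal form = S^7(Z)  (in 19 steps)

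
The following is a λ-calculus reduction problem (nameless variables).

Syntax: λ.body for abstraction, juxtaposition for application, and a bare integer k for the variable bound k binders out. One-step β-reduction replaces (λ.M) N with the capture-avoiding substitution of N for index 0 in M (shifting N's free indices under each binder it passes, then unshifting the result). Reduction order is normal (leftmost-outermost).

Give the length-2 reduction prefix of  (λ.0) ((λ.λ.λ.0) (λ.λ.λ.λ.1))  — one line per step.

  start: (λ.0) ((λ.λ.λ.0) (λ.λ.λ.λ.1))
  [1] (λ.λ.λ.0) (λ.λ.λ.λ.1)
  [2] λ.λ.0

Answer: after 2 steps: λ.λ.0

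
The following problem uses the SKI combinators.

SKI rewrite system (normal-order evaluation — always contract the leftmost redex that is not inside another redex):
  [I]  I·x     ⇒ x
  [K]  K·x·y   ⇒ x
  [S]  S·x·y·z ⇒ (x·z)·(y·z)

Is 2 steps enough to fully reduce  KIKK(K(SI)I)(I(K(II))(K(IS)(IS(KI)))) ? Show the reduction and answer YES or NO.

  start: KIKK(K(SI)I)(I(K(II))(K(IS)(IS(KI))))
  →1  IK(K(SI)I)(I(K(II))(K(IS)(IS(KI))))
  →2  K(K(SI)I)(I(K(II))(K(IS)(IS(KI))))

Answer: NO — after 2 steps the term is K(K(SI)I)(I(K(II))(K(IS)(IS(KI)))), not yet normal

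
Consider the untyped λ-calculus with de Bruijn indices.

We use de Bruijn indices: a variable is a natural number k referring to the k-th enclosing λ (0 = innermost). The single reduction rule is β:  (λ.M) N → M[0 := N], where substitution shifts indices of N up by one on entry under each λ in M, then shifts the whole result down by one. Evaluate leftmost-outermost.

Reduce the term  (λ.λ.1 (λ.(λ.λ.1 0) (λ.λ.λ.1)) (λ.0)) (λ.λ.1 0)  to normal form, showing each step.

  start: (λ.λ.1 (λ.(λ.λ.1 0) (λ.λ.λ.1)) (λ.0)) (λ.λ.1 0)
  step 1: λ.(λ.λ.1 0) (λ.(λ.λ.1 0) (λ.λ.λ.1)) (λ.0)
  step 2: λ.(λ.(λ.(λ.λ.1 0) (λ.λ.λ.1)) 0) (λ.0)
  step 3: λ.(λ.(λ.λ.1 0) (λ.λ.λ.1)) (λ.0)
  step 4: λ.(λ.λ.1 0) (λ.λ.λ.1)
  step 5: λ.λ.(λ.λ.λ.1) 0
  step 6: λ.λ.λ.λ.1

Answer: normal form = λ.λ.λ.λ.1  (in 6 steps)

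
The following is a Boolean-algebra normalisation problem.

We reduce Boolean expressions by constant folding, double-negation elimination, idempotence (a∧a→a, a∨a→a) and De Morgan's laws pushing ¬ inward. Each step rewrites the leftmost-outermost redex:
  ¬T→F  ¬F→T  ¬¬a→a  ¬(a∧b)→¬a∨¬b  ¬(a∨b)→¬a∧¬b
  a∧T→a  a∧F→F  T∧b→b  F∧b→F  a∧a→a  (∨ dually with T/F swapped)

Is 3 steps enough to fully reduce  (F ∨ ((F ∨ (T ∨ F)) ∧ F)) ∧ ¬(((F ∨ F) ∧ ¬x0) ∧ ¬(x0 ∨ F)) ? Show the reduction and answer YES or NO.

Answer: YES — reaches normal form F in 3 ≤ 3 steps

Reduction:
  start: (F ∨ ((F ∨ (T ∨ F)) ∧ F)) ∧ ¬(((F ∨ F) ∧ ¬x0) ∧ ¬(x0 ∨ F))
  [1] ((F ∨ (T ∨ F)) ∧ F) ∧ ¬(((F ∨ F) ∧ ¬x0) ∧ ¬(x0 ∨ F))
  [2] F ∧ ¬(((F ∨ F) ∧ ¬x0) ∧ ¬(x0 ∨ F))
  [3] F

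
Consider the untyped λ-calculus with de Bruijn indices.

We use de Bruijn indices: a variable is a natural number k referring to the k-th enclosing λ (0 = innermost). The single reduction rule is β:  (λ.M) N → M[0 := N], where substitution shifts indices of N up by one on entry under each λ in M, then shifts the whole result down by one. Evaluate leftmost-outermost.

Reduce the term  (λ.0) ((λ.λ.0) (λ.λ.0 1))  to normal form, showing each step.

Answer: normal form = λ.0  (in 2 steps)

Reduction:
  start: (λ.0) ((λ.λ.0) (λ.λ.0 1))
  step 1: (λ.λ.0) (λ.λ.0 1)
  step 2: λ.0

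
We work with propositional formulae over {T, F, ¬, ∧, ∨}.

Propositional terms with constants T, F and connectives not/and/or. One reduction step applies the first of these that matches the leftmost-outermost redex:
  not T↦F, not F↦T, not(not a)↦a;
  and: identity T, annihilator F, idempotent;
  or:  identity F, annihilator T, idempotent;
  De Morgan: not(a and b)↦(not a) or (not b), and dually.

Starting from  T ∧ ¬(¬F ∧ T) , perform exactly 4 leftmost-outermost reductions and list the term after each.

  start: T ∧ ¬(¬F ∧ T)
  →1  ¬(¬F ∧ T)
  →2  ¬¬F ∨ ¬T
  →3  F ∨ ¬T
  →4  ¬T

Answer: after 4 steps: ¬T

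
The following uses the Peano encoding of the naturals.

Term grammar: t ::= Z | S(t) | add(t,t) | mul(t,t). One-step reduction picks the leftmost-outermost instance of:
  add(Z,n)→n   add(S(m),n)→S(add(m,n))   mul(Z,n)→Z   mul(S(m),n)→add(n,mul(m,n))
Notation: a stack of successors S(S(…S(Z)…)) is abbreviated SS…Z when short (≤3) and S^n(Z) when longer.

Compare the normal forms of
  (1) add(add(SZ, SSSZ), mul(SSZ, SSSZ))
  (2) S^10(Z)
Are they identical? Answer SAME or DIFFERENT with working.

Term A:
  start: add(add(SZ, SSSZ), mul(SSZ, SSSZ))
  →1  add(S(add(Z, SSSZ)), mul(SSZ, SSSZ))
  →2  S(add(add(Z, SSSZ), mul(SSZ, SSSZ)))
  →3  S(add(SSSZ, mul(SSZ, SSSZ)))
  →4  S(S(add(SSZ, mul(SSZ, SSSZ))))
  →5  S(S(S(add(SZ, mul(SSZ, SSSZ)))))
  →6  S(S(S(S(add(Z, mul(SSZ, SSSZ))))))
  →7  S(S(S(S(mul(SSZ, SSSZ)))))
  →8  S(S(S(S(add(SSSZ, mul(SZ, SSSZ))))))
  →9  S(S(S(S(S(add(SSZ, mul(SZ, SSSZ)))))))
  →10  S(S(S(S(S(S(add(SZ, mul(SZ, SSSZ))))))))
  →11  S(S(S(S(S(S(S(add(Z, mul(SZ, SSSZ)))))))))
  →12  S(S(S(S(S(S(S(mul(SZ, SSSZ))))))))
  →13  S(S(S(S(S(S(S(add(SSSZ, mul(Z, SSSZ)))))))))
  →14  S(S(S(S(S(S(S(S(add(SSZ, mul(Z, SSSZ))))))))))
  →15  S(S(S(S(S(S(S(S(S(add(SZ, mul(Z, SSSZ)))))))))))
  →16  S(S(S(S(S(S(S(S(S(S(add(Z, mul(Z, SSSZ))))))))))))
  →17  S(S(S(S(S(S(S(S(S(S(mul(Z, SSSZ)))))))))))
  →18  S^10(Z)

Term B:
  start: S^10(Z)

Answer: SAME — A ⇓ S^10(Z), B ⇓ S^10(Z)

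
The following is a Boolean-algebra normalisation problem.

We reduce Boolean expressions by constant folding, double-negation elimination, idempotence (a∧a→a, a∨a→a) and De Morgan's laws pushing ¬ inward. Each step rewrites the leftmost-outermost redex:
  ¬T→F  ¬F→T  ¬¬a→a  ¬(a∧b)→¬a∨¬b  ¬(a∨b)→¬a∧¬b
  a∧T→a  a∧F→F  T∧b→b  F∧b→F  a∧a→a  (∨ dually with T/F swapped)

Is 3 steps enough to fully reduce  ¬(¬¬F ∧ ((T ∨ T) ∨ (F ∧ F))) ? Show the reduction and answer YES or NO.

  start: ¬(¬¬F ∧ ((T ∨ T) ∨ (F ∧ F)))
  step 1: ¬¬¬F ∨ ¬((T ∨ T) ∨ (F ∧ F))
  step 2: ¬F ∨ ¬((T ∨ T) ∨ (F ∧ F))
  step 3: T ∨ ¬((T ∨ T) ∨ (F ∧ F))

Answer: NO — after 3 steps the term is T ∨ ¬((T ∨ T) ∨ (F ∧ F)), not yet normal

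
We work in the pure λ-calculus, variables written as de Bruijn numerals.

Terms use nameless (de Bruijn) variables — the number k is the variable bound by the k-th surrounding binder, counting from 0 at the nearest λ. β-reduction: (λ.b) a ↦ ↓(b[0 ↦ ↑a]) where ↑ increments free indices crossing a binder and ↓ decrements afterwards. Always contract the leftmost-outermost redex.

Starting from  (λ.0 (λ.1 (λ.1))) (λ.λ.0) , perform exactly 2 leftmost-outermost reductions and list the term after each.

  start: (λ.0 (λ.1 (λ.1))) (λ.λ.0)
  [1] (λ.λ.0) (λ.(λ.λ.0) (λ.1))
  [2] λ.0

Answer: after 2 steps: λ.0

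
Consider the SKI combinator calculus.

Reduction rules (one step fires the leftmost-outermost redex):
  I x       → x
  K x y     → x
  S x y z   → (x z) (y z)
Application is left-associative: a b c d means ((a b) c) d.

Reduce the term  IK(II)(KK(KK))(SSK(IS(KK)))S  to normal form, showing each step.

Answer: normal form = K(S(S(KK)))  (in 11 steps)

Derivation:
  start: IK(II)(KK(KK))(SSK(IS(KK)))S
  [1] K(II)(KK(KK))(SSK(IS(KK)))S
  [2] II(SSK(IS(KK)))S
  [3] I(SSK(IS(KK)))S
  [4] SSK(IS(KK))S
  [5] S(IS(KK))(K(IS(KK)))S
  [6] IS(KK)S(K(IS(KK))S)
  [7] S(KK)S(K(IS(KK))S)
  [8] KK(K(IS(KK))S)(S(K(IS(KK))S))
  [9] K(S(K(IS(KK))S))
  [10] K(S(IS(KK)))
  [11] K(S(S(KK)))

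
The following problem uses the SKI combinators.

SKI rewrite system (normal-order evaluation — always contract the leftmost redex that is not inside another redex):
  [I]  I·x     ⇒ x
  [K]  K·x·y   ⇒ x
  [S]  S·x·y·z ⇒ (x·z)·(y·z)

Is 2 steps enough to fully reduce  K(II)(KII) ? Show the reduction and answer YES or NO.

Answer: YES — reaches normal form I in 2 ≤ 2 steps

Reduction:
  start: K(II)(KII)
  step 1: II
  step 2: I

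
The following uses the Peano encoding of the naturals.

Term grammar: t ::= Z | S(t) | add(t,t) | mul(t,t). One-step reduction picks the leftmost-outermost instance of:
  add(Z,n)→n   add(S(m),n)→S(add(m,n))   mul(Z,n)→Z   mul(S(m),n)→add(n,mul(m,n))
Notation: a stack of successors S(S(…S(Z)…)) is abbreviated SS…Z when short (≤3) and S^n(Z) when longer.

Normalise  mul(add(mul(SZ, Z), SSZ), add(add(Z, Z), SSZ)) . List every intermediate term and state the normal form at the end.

Answer: normal form = S^4(Z)  (in 17 steps)

Working:
  start: mul(add(mul(SZ, Z), SSZ), add(add(Z, Z), SSZ))
  step 1: mul(add(add(Z, mul(Z, Z)), SSZ), add(add(Z, Z), SSZ))
  step 2: mul(add(mul(Z, Z), SSZ), add(add(Z, Z), SSZ))
  step 3: mul(add(Z, SSZ), add(add(Z, Z), SSZ))
  step 4: mul(SSZ, add(add(Z, Z), SSZ))
  step 5: add(add(add(Z, Z), SSZ), mul(SZ, add(add(Z, Z), SSZ)))
  step 6: add(add(Z, SSZ), mul(SZ, add(add(Z, Z), SSZ)))
  step 7: add(SSZ, mul(SZ, add(add(Z, Z), SSZ)))
  step 8: S(add(SZ, mul(SZ, add(add(Z, Z), SSZ))))
  step 9: S(S(add(Z, mul(SZ, add(add(Z, Z), SSZ)))))
  step 10: S(S(mul(SZ, add(add(Z, Z), SSZ))))
  step 11: S(S(add(add(add(Z, Z), SSZ), mul(Z, add(add(Z, Z), SSZ)))))
  step 12: S(S(add(add(Z, SSZ), mul(Z, add(add(Z, Z), SSZ)))))
  step 13: S(S(add(SSZ, mul(Z, add(add(Z, Z), SSZ)))))
  step 14: S(S(S(add(SZ, mul(Z, add(add(Z, Z), SSZ))))))
  step 15: S(S(S(S(add(Z, mul(Z, add(add(Z, Z), SSZ)))))))
  step 16: S(S(S(S(mul(Z, add(add(Z, Z), SSZ))))))
  step 17: S^4(Z)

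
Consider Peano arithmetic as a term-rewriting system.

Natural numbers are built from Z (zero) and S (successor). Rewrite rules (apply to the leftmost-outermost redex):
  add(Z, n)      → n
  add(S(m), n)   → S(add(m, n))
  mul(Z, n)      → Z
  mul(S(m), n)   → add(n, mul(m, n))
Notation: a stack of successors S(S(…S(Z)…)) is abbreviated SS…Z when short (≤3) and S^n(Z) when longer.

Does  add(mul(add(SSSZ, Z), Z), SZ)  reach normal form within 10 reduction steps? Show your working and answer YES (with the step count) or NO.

Answer: NO — after 10 steps the term is add(mul(Z, Z), SZ), not yet normal

Reduction:
  start: add(mul(add(SSSZ, Z), Z), SZ)
  step 1: add(mul(S(add(SSZ, Z)), Z), SZ)
  step 2: add(add(Z, mul(add(SSZ, Z), Z)), SZ)
  step 3: add(mul(add(SSZ, Z), Z), SZ)
  step 4: add(mul(S(add(SZ, Z)), Z), SZ)
  step 5: add(add(Z, mul(add(SZ, Z), Z)), SZ)
  step 6: add(mul(add(SZ, Z), Z), SZ)
  step 7: add(mul(S(add(Z, Z)), Z), SZ)
  step 8: add(add(Z, mul(add(Z, Z), Z)), SZ)
  step 9: add(mul(add(Z, Z), Z), SZ)
  step 10: add(mul(Z, Z), SZ)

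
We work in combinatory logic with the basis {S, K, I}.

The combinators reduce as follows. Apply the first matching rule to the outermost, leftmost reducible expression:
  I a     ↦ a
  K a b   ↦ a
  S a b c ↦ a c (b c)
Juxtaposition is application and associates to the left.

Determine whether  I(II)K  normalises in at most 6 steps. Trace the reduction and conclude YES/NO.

Answer: YES — reaches normal form K in 3 ≤ 6 steps

Derivation:
  start: I(II)K
  →1  IIK
  →2  IK
  →3  K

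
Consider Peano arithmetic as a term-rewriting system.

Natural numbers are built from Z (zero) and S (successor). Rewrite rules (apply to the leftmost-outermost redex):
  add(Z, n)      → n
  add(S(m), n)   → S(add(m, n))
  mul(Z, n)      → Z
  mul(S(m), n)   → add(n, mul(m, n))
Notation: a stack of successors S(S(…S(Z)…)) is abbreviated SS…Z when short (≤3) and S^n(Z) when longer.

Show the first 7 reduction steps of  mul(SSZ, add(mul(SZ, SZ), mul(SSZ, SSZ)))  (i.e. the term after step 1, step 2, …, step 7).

  start: mul(SSZ, add(mul(SZ, SZ), mul(SSZ, SSZ)))
  →1  add(add(mul(SZ, SZ), mul(SSZ, SSZ)), mul(SZ, add(mul(SZ, SZ), mul(SSZ, SSZ))))
  →2  add(add(add(SZ, mul(Z, SZ)), mul(SSZ, SSZ)), mul(SZ, add(mul(SZ, SZ), mul(SSZ, SSZ))))
  →3  add(add(S(add(Z, mul(Z, SZ))), mul(SSZ, SSZ)), mul(SZ, add(mul(SZ, SZ), mul(SSZ, SSZ))))
  →4  add(S(add(add(Z, mul(Z, SZ)), mul(SSZ, SSZ))), mul(SZ, add(mul(SZ, SZ), mul(SSZ, SSZ))))
  →5  S(add(add(add(Z, mul(Z, SZ)), mul(SSZ, SSZ)), mul(SZ, add(mul(SZ, SZ), mul(SSZ, SSZ)))))
  →6  S(add(add(mul(Z, SZ), mul(SSZ, SSZ)), mul(SZ, add(mul(SZ, SZ), mul(SSZ, SSZ)))))
  →7  S(add(add(Z, mul(SSZ, SSZ)), mul(SZ, add(mul(SZ, SZ), mul(SSZ, SSZ)))))

Answer: after 7 steps: S(add(add(Z, mul(SSZ, SSZ)), mul(SZ, add(mul(SZ, SZ), mul(SSZ, SSZ)))))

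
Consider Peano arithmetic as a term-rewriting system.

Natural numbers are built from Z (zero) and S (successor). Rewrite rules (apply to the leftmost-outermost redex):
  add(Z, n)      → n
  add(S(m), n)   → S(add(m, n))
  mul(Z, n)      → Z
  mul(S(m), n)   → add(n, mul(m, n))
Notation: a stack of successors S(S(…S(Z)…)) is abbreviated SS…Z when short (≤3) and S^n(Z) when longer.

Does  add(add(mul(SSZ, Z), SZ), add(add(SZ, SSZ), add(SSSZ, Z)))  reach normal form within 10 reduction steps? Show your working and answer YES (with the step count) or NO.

  start: add(add(mul(SSZ, Z), SZ), add(add(SZ, SSZ), add(SSSZ, Z)))
  step 1: add(add(add(Z, mul(SZ, Z)), SZ), add(add(SZ, SSZ), add(SSSZ, Z)))
  step 2: add(add(mul(SZ, Z), SZ), add(add(SZ, SSZ), add(SSSZ, Z)))
  step 3: add(add(add(Z, mul(Z, Z)), SZ), add(add(SZ, SSZ), add(SSSZ, Z)))
  step 4: add(add(mul(Z, Z), SZ), add(add(SZ, SSZ), add(SSSZ, Z)))
  step 5: add(add(Z, SZ), add(add(SZ, SSZ), add(SSSZ, Z)))
  step 6: add(SZ, add(add(SZ, SSZ), add(SSSZ, Z)))
  step 7: S(add(Z, add(add(SZ, SSZ), add(SSSZ, Z))))
  step 8: S(add(add(SZ, SSZ), add(SSSZ, Z)))
  step 9: S(add(S(add(Z, SSZ)), add(SSSZ, Z)))
  step 10: S(S(add(add(Z, SSZ), add(SSSZ, Z))))

Answer: NO — after 10 steps the term is S(S(add(add(Z, SSZ), add(SSSZ, Z)))), not yet normal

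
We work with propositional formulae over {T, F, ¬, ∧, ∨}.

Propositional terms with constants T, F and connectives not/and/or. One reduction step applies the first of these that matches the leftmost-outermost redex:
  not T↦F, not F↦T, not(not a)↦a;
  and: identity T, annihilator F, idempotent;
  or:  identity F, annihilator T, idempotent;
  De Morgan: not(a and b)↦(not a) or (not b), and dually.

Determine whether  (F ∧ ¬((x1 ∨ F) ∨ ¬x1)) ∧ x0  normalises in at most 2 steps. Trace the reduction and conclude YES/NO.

Answer: YES — reaches normal form F in 2 ≤ 2 steps

Derivation:
  start: (F ∧ ¬((x1 ∨ F) ∨ ¬x1)) ∧ x0
  step 1: F ∧ x0
  step 2: F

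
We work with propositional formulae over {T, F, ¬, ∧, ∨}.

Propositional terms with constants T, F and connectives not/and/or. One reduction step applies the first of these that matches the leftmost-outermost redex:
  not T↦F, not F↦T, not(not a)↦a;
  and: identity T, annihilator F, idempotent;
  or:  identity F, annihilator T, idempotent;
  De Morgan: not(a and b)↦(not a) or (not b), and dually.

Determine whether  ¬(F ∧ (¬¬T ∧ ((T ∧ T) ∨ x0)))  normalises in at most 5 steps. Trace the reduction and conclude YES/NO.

  start: ¬(F ∧ (¬¬T ∧ ((T ∧ T) ∨ x0)))
  →1  ¬F ∨ ¬(¬¬T ∧ ((T ∧ T) ∨ x0))
  →2  T ∨ ¬(¬¬T ∧ ((T ∧ T) ∨ x0))
  →3  T

Answer: YES — reaches normal form T in 3 ≤ 5 steps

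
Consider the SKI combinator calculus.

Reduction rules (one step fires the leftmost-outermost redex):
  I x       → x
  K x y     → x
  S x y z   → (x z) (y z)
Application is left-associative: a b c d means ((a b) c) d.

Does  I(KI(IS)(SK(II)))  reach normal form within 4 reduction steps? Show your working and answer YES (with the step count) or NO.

  start: I(KI(IS)(SK(II)))
  [1] KI(IS)(SK(II))
  [2] I(SK(II))
  [3] SK(II)
  [4] SKI

Answer: YES — reaches normal form SKI in 4 ≤ 4 steps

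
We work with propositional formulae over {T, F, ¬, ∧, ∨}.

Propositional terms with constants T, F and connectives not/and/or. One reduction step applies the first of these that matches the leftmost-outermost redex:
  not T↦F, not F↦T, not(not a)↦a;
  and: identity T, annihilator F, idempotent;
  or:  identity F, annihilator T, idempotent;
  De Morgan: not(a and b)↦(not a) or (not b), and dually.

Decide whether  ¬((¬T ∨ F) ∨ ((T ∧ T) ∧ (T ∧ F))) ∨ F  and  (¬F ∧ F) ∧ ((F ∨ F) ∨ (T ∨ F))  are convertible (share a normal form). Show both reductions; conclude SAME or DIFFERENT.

Answer: DIFFERENT — A ⇓ T, B ⇓ F

Working:
Term A:
  start: ¬((¬T ∨ F) ∨ ((T ∧ T) ∧ (T ∧ F))) ∨ F
  step 1: ¬((¬T ∨ F) ∨ ((T ∧ T) ∧ (T ∧ F)))
  step 2: ¬(¬T ∨ F) ∧ ¬((T ∧ T) ∧ (T ∧ F))
  step 3: (¬¬T ∧ ¬F) ∧ ¬((T ∧ T) ∧ (T ∧ F))
  step 4: (T ∧ ¬F) ∧ ¬((T ∧ T) ∧ (T ∧ F))
  step 5: ¬F ∧ ¬((T ∧ T) ∧ (T ∧ F))
  step 6: T ∧ ¬((T ∧ T) ∧ (T ∧ F))
  step 7: ¬((T ∧ T) ∧ (T ∧ F))
  step 8: ¬(T ∧ T) ∨ ¬(T ∧ F)
  step 9: (¬T ∨ ¬T) ∨ ¬(T ∧ F)
  step 10: ¬T ∨ ¬(T ∧ F)
  step 11: F ∨ ¬(T ∧ F)
  step 12: ¬(T ∧ F)
  step 13: ¬T ∨ ¬F
  step 14: F ∨ ¬F
  step 15: ¬F
  step 16: T

Term B:
  start: (¬F ∧ F) ∧ ((F ∨ F) ∨ (T ∨ F))
  step 1: F ∧ ((F ∨ F) ∨ (T ∨ F))
  step 2: F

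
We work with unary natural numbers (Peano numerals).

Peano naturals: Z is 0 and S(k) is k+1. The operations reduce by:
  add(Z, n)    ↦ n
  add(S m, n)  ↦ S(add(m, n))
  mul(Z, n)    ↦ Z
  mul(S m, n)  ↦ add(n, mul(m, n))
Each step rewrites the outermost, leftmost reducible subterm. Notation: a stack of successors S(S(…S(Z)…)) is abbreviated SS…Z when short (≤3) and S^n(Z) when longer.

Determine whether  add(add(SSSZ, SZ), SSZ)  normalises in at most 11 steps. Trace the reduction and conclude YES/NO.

Answer: YES — reaches normal form S^6(Z) in 9 ≤ 11 steps

Derivation:
  start: add(add(SSSZ, SZ), SSZ)
  →1  add(S(add(SSZ, SZ)), SSZ)
  →2  S(add(add(SSZ, SZ), SSZ))
  →3  S(add(S(add(SZ, SZ)), SSZ))
  →4  S(S(add(add(SZ, SZ), SSZ)))
  →5  S(S(add(S(add(Z, SZ)), SSZ)))
  →6  S(S(S(add(add(Z, SZ), SSZ))))
  →7  S(S(S(add(SZ, SSZ))))
  →8  S(S(S(S(add(Z, SSZ)))))
  →9  S^6(Z)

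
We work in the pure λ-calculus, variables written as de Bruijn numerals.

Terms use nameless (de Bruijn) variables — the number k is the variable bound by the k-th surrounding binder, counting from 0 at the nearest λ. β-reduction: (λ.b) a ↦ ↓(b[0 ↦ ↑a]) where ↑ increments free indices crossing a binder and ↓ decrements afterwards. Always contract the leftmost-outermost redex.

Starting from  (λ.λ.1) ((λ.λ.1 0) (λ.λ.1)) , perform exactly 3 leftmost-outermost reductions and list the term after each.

  start: (λ.λ.1) ((λ.λ.1 0) (λ.λ.1))
  →1  λ.(λ.λ.1 0) (λ.λ.1)
  →2  λ.λ.(λ.λ.1) 0
  →3  λ.λ.λ.1

Answer: after 3 steps: λ.λ.λ.1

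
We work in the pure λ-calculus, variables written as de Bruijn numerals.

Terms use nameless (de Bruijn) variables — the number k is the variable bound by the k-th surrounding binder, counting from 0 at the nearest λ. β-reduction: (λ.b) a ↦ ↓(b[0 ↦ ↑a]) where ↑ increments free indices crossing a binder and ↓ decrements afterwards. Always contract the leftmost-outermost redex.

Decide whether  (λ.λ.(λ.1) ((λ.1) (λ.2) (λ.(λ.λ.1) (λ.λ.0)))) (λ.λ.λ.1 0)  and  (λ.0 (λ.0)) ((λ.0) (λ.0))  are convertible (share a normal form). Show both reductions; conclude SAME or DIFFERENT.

Term A:
  start: (λ.λ.(λ.1) ((λ.1) (λ.2) (λ.(λ.λ.1) (λ.λ.0)))) (λ.λ.λ.1 0)
  step 1: λ.(λ.1) ((λ.1) (λ.λ.λ.λ.1 0) (λ.(λ.λ.1) (λ.λ.0)))
  step 2: λ.0

Term B:
  start: (λ.0 (λ.0)) ((λ.0) (λ.0))
  step 1: (λ.0) (λ.0) (λ.0)
  step 2: (λ.0) (λ.0)
  step 3: λ.0

Answer: SAME — A ⇓ λ.0, B ⇓ λ.0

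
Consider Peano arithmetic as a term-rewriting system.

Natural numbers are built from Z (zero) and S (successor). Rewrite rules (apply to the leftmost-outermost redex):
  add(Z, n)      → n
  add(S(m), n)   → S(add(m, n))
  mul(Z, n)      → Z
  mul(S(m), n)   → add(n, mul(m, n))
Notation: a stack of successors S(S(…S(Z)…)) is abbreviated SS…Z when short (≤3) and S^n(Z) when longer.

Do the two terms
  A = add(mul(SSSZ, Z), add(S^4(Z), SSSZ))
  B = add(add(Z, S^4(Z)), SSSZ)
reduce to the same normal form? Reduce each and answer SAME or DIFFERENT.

Answer: SAME — A ⇓ S^7(Z), B ⇓ S^7(Z)

Reduction:
Term A:
  start: add(mul(SSSZ, Z), add(S^4(Z), SSSZ))
  [1] add(add(Z, mul(SSZ, Z)), add(S^4(Z), SSSZ))
  [2] add(mul(SSZ, Z), add(S^4(Z), SSSZ))
  [3] add(add(Z, mul(SZ, Z)), add(S^4(Z), SSSZ))
  [4] add(mul(SZ, Z), add(S^4(Z), SSSZ))
  [5] add(add(Z, mul(Z, Z)), add(S^4(Z), SSSZ))
  [6] add(mul(Z, Z), add(S^4(Z), SSSZ))
  [7] add(Z, add(S^4(Z), SSSZ))
  [8] add(S^4(Z), SSSZ)
  [9] S(add(SSSZ, SSSZ))
  [10] S(S(add(SSZ, SSSZ)))
  [11] S(S(S(add(SZ, SSSZ))))
  [12] S(S(S(S(add(Z, SSSZ)))))
  [13] S^7(Z)

Term B:
  start: add(add(Z, S^4(Z)), SSSZ)
  [1] add(S^4(Z), SSSZ)
  [2] S(add(SSSZ, SSSZ))
  [3] S(S(add(SSZ, SSSZ)))
  [4] S(S(S(add(SZ, SSSZ))))
  [5] S(S(S(S(add(Z, SSSZ)))))
  [6] S^7(Z)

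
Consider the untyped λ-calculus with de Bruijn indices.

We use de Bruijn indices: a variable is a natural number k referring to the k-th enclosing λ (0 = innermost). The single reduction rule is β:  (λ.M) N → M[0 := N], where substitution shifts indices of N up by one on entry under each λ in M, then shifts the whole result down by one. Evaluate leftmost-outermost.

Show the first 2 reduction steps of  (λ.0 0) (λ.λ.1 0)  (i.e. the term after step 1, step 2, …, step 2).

Answer: after 2 steps: λ.(λ.λ.1 0) 0

Reduction:
  start: (λ.0 0) (λ.λ.1 0)
  [1] (λ.λ.1 0) (λ.λ.1 0)
  [2] λ.(λ.λ.1 0) 0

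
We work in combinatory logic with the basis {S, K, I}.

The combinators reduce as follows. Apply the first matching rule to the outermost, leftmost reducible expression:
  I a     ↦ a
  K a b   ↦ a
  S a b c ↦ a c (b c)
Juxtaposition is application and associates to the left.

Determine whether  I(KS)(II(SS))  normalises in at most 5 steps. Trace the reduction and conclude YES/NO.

Answer: YES — reaches normal form S in 2 ≤ 5 steps

Reduction:
  start: I(KS)(II(SS))
  →1  KS(II(SS))
  →2  S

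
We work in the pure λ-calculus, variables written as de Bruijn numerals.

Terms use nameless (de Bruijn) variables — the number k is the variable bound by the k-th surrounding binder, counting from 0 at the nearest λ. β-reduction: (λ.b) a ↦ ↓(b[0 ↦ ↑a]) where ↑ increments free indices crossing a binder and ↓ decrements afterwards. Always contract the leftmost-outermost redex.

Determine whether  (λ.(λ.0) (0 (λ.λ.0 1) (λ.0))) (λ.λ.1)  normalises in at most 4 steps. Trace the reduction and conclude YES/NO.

  start: (λ.(λ.0) (0 (λ.λ.0 1) (λ.0))) (λ.λ.1)
  [1] (λ.0) ((λ.λ.1) (λ.λ.0 1) (λ.0))
  [2] (λ.λ.1) (λ.λ.0 1) (λ.0)
  [3] (λ.λ.λ.0 1) (λ.0)
  [4] λ.λ.0 1

Answer: YES — reaches normal form λ.λ.0 1 in 4 ≤ 4 steps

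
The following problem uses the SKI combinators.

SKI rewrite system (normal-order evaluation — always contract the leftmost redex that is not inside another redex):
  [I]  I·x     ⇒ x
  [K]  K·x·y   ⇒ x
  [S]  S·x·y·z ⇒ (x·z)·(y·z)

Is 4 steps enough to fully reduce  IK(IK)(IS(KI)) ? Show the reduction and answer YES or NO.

  start: IK(IK)(IS(KI))
  step 1: K(IK)(IS(KI))
  step 2: IK
  step 3: K

Answer: YES — reaches normal form K in 3 ≤ 4 steps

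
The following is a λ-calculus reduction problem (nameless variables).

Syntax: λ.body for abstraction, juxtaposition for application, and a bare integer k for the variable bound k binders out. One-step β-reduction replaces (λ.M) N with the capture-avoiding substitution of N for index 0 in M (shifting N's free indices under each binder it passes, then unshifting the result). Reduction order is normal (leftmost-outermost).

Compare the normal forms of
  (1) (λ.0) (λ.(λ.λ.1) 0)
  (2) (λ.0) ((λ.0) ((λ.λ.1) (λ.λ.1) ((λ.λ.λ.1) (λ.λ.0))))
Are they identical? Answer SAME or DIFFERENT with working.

Answer: SAME — A ⇓ λ.λ.1, B ⇓ λ.λ.1

Reduction:
Term A:
  start: (λ.0) (λ.(λ.λ.1) 0)
  [1] λ.(λ.λ.1) 0
  [2] λ.λ.1

Term B:
  start: (λ.0) ((λ.0) ((λ.λ.1) (λ.λ.1) ((λ.λ.λ.1) (λ.λ.0))))
  [1] (λ.0) ((λ.λ.1) (λ.λ.1) ((λ.λ.λ.1) (λ.λ.0)))
  [2] (λ.λ.1) (λ.λ.1) ((λ.λ.λ.1) (λ.λ.0))
  [3] (λ.λ.λ.1) ((λ.λ.λ.1) (λ.λ.0))
  [4] λ.λ.1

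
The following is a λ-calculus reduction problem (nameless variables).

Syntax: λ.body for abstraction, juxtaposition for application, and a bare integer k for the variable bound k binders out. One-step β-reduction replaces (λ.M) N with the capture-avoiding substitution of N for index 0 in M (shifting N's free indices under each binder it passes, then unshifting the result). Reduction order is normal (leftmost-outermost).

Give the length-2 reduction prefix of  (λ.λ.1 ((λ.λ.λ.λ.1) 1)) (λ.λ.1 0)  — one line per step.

Answer: after 2 steps: λ.λ.(λ.λ.λ.λ.1) (λ.λ.1 0) 0

Derivation:
  start: (λ.λ.1 ((λ.λ.λ.λ.1) 1)) (λ.λ.1 0)
  →1  λ.(λ.λ.1 0) ((λ.λ.λ.λ.1) (λ.λ.1 0))
  →2  λ.λ.(λ.λ.λ.λ.1) (λ.λ.1 0) 0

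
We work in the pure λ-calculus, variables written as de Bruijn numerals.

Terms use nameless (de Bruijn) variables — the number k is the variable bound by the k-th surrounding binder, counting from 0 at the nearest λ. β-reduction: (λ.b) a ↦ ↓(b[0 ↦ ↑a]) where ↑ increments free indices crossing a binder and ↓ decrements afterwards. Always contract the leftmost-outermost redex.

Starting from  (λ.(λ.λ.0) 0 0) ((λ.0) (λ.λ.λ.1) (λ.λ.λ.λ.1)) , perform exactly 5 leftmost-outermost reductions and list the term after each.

Answer: after 5 steps: λ.λ.1

Working:
  start: (λ.(λ.λ.0) 0 0) ((λ.0) (λ.λ.λ.1) (λ.λ.λ.λ.1))
  →1  (λ.λ.0) ((λ.0) (λ.λ.λ.1) (λ.λ.λ.λ.1)) ((λ.0) (λ.λ.λ.1) (λ.λ.λ.λ.1))
  →2  (λ.0) ((λ.0) (λ.λ.λ.1) (λ.λ.λ.λ.1))
  →3  (λ.0) (λ.λ.λ.1) (λ.λ.λ.λ.1)
  →4  (λ.λ.λ.1) (λ.λ.λ.λ.1)
  →5  λ.λ.1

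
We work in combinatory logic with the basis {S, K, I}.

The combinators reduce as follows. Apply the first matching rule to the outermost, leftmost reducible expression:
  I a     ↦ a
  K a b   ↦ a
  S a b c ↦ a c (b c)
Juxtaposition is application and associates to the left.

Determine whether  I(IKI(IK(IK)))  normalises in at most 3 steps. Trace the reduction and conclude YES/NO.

  start: I(IKI(IK(IK)))
  step 1: IKI(IK(IK))
  step 2: KI(IK(IK))
  step 3: I

Answer: YES — reaches normal form I in 3 ≤ 3 steps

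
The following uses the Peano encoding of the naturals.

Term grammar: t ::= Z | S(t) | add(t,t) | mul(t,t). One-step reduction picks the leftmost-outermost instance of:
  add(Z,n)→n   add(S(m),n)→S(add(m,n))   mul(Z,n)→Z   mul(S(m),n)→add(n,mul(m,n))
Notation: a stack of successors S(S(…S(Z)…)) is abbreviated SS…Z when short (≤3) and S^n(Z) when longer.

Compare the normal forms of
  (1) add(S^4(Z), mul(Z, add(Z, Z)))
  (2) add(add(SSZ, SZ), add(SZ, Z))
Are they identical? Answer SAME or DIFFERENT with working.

Answer: SAME — A ⇓ S^4(Z), B ⇓ S^4(Z)

Reduction:
Term A:
  start: add(S^4(Z), mul(Z, add(Z, Z)))
  →1  S(add(SSSZ, mul(Z, add(Z, Z))))
  →2  S(S(add(SSZ, mul(Z, add(Z, Z)))))
  →3  S(S(S(add(SZ, mul(Z, add(Z, Z))))))
  →4  S(S(S(S(add(Z, mul(Z, add(Z, Z)))))))
  →5  S(S(S(S(mul(Z, add(Z, Z))))))
  →6  S^4(Z)

Term B:
  start: add(add(SSZ, SZ), add(SZ, Z))
  →1  add(S(add(SZ, SZ)), add(SZ, Z))
  →2  S(add(add(SZ, SZ), add(SZ, Z)))
  →3  S(add(S(add(Z, SZ)), add(SZ, Z)))
  →4  S(S(add(add(Z, SZ), add(SZ, Z))))
  →5  S(S(add(SZ, add(SZ, Z))))
  →6  S(S(S(add(Z, add(SZ, Z)))))
  →7  S(S(S(add(SZ, Z))))
  →8  S(S(S(S(add(Z, Z)))))
  →9  S^4(Z)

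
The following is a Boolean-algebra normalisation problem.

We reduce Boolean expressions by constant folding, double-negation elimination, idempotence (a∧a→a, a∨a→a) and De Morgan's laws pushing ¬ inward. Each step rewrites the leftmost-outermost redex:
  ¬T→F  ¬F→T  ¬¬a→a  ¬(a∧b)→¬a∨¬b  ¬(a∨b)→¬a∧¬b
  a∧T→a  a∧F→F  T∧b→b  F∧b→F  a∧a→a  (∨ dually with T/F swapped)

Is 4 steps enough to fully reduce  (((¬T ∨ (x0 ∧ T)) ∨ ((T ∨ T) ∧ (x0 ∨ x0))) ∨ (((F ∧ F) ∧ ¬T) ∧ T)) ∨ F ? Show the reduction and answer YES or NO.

Answer: NO — after 4 steps the term is (x0 ∨ ((T ∨ T) ∧ (x0 ∨ x0))) ∨ (((F ∧ F) ∧ ¬T) ∧ T), not yet normal

Reduction:
  start: (((¬T ∨ (x0 ∧ T)) ∨ ((T ∨ T) ∧ (x0 ∨ x0))) ∨ (((F ∧ F) ∧ ¬T) ∧ T)) ∨ F
  step 1: ((¬T ∨ (x0 ∧ T)) ∨ ((T ∨ T) ∧ (x0 ∨ x0))) ∨ (((F ∧ F) ∧ ¬T) ∧ T)
  step 2: ((F ∨ (x0 ∧ T)) ∨ ((T ∨ T) ∧ (x0 ∨ x0))) ∨ (((F ∧ F) ∧ ¬T) ∧ T)
  step 3: ((x0 ∧ T) ∨ ((T ∨ T) ∧ (x0 ∨ x0))) ∨ (((F ∧ F) ∧ ¬T) ∧ T)
  step 4: (x0 ∨ ((T ∨ T) ∧ (x0 ∨ x0))) ∨ (((F ∧ F) ∧ ¬T) ∧ T)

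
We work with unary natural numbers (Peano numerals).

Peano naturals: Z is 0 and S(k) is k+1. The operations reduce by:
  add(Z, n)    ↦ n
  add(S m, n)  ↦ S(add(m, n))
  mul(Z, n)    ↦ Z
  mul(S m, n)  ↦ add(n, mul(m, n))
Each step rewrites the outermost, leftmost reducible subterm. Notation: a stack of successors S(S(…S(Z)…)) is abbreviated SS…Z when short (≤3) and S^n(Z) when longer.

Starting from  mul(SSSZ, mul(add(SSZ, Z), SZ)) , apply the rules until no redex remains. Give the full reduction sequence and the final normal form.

  start: mul(SSSZ, mul(add(SSZ, Z), SZ))
  →1  add(mul(add(SSZ, Z), SZ), mul(SSZ, mul(add(SSZ, Z), SZ)))
  →2  add(mul(S(add(SZ, Z)), SZ), mul(SSZ, mul(add(SSZ, Z), SZ)))
  →3  add(add(SZ, mul(add(SZ, Z), SZ)), mul(SSZ, mul(add(SSZ, Z), SZ)))
  →4  add(S(add(Z, mul(add(SZ, Z), SZ))), mul(SSZ, mul(add(SSZ, Z), SZ)))
  →5  S(add(add(Z, mul(add(SZ, Z), SZ)), mul(SSZ, mul(add(SSZ, Z), SZ))))
  →6  S(add(mul(add(SZ, Z), SZ), mul(SSZ, mul(add(SSZ, Z), SZ))))
  →7  S(add(mul(S(add(Z, Z)), SZ), mul(SSZ, mul(add(SSZ, Z), SZ))))
  →8  S(add(add(SZ, mul(add(Z, Z), SZ)), mul(SSZ, mul(add(SSZ, Z), SZ))))
  →9  S(add(S(add(Z, mul(add(Z, Z), SZ))), mul(SSZ, mul(add(SSZ, Z), SZ))))
  →10  S(S(add(add(Z, mul(add(Z, Z), SZ)), mul(SSZ, mul(add(SSZ, Z), SZ)))))
  →11  S(S(add(mul(add(Z, Z), SZ), mul(SSZ, mul(add(SSZ, Z), SZ)))))
  →12  S(S(add(mul(Z, SZ), mul(SSZ, mul(add(SSZ, Z), SZ)))))
  →13  S(S(add(Z, mul(SSZ, mul(add(SSZ, Z), SZ)))))
  →14  S(S(mul(SSZ, mul(add(SSZ, Z), SZ))))
  →15  S(S(add(mul(add(SSZ, Z), SZ), mul(SZ, mul(add(SSZ, Z), SZ)))))
  →16  S(S(add(mul(S(add(SZ, Z)), SZ), mul(SZ, mul(add(SSZ, Z), SZ)))))
  →17  S(S(add(add(SZ, mul(add(SZ, Z), SZ)), mul(SZ, mul(add(SSZ, Z), SZ)))))
  →18  S(S(add(S(add(Z, mul(add(SZ, Z), SZ))), mul(SZ, mul(add(SSZ, Z), SZ)))))
  →19  S(S(S(add(add(Z, mul(add(SZ, Z), SZ)), mul(SZ, mul(add(SSZ, Z), SZ))))))
  →20  S(S(S(add(mul(add(SZ, Z), SZ), mul(SZ, mul(add(SSZ, Z), SZ))))))
  →21  S(S(S(add(mul(S(add(Z, Z)), SZ), mul(SZ, mul(add(SSZ, Z), SZ))))))
  →22  S(S(S(add(add(SZ, mul(add(Z, Z), SZ)), mul(SZ, mul(add(SSZ, Z), SZ))))))
  →23  S(S(S(add(S(add(Z, mul(add(Z, Z), SZ))), mul(SZ, mul(add(SSZ, Z), SZ))))))
  →24  S(S(S(S(add(add(Z, mul(add(Z, Z), SZ)), mul(SZ, mul(add(SSZ, Z), SZ)))))))
  →25  S(S(S(S(add(mul(add(Z, Z), SZ), mul(SZ, mul(add(SSZ, Z), SZ)))))))
  →26  S(S(S(S(add(mul(Z, SZ), mul(SZ, mul(add(SSZ, Z), SZ)))))))
  →27  S(S(S(S(add(Z, mul(SZ, mul(add(SSZ, Z), SZ)))))))
  →28  S(S(S(S(mul(SZ, mul(add(SSZ, Z), SZ))))))
  →29  S(S(S(S(add(mul(add(SSZ, Z), SZ), mul(Z, mul(add(SSZ, Z), SZ)))))))
  →30  S(S(S(S(add(mul(S(add(SZ, Z)), SZ), mul(Z, mul(add(SSZ, Z), SZ)))))))
  →31  S(S(S(S(add(add(SZ, mul(add(SZ, Z), SZ)), mul(Z, mul(add(SSZ, Z), SZ)))))))
  →32  S(S(S(S(add(S(add(Z, mul(add(SZ, Z), SZ))), mul(Z, mul(add(SSZ, Z), SZ)))))))
  →33  S(S(S(S(S(add(add(Z, mul(add(SZ, Z), SZ)), mul(Z, mul(add(SSZ, Z), SZ))))))))
  →34  S(S(S(S(S(add(mul(add(SZ, Z), SZ), mul(Z, mul(add(SSZ, Z), SZ))))))))
  →35  S(S(S(S(S(add(mul(S(add(Z, Z)), SZ), mul(Z, mul(add(SSZ, Z), SZ))))))))
  →36  S(S(S(S(S(add(add(SZ, mul(add(Z, Z), SZ)), mul(Z, mul(add(SSZ, Z), SZ))))))))
  →37  S(S(S(S(S(add(S(add(Z, mul(add(Z, Z), SZ))), mul(Z, mul(add(SSZ, Z), SZ))))))))
  →38  S(S(S(S(S(S(add(add(Z, mul(add(Z, Z), SZ)), mul(Z, mul(add(SSZ, Z), SZ)))))))))
  →39  S(S(S(S(S(S(add(mul(add(Z, Z), SZ), mul(Z, mul(add(SSZ, Z), SZ)))))))))
  →40  S(S(S(S(S(S(add(mul(Z, SZ), mul(Z, mul(add(SSZ, Z), SZ)))))))))
  →41  S(S(S(S(S(S(add(Z, mul(Z, mul(add(SSZ, Z), SZ)))))))))
  →42  S(S(S(S(S(S(mul(Z, mul(add(SSZ, Z), SZ))))))))
  →43  S^6(Z)

Answer: normal form = S^6(Z)  (in 43 steps)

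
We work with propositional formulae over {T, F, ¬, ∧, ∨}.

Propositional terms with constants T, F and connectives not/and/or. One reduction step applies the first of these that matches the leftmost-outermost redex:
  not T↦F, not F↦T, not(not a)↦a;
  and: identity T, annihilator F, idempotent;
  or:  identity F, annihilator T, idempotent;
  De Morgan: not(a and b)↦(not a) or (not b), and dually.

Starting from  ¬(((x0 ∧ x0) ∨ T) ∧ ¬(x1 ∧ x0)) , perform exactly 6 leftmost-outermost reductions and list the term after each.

Answer: after 6 steps: F ∨ ¬¬(x1 ∧ x0)

Working:
  start: ¬(((x0 ∧ x0) ∨ T) ∧ ¬(x1 ∧ x0))
  →1  ¬((x0 ∧ x0) ∨ T) ∨ ¬¬(x1 ∧ x0)
  →2  (¬(x0 ∧ x0) ∧ ¬T) ∨ ¬¬(x1 ∧ x0)
  →3  ((¬x0 ∨ ¬x0) ∧ ¬T) ∨ ¬¬(x1 ∧ x0)
  →4  (¬x0 ∧ ¬T) ∨ ¬¬(x1 ∧ x0)
  →5  (¬x0 ∧ F) ∨ ¬¬(x1 ∧ x0)
  →6  F ∨ ¬¬(x1 ∧ x0)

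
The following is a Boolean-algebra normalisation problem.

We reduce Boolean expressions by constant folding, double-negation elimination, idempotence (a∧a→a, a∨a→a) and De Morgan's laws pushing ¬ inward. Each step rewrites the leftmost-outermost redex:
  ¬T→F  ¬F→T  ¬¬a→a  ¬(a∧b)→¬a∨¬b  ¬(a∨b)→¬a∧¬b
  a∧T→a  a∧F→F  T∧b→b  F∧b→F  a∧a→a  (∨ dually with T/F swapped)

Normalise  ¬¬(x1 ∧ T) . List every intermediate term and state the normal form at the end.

Answer: normal form = x1  (in 2 steps)

Derivation:
  start: ¬¬(x1 ∧ T)
  step 1: x1 ∧ T
  step 2: x1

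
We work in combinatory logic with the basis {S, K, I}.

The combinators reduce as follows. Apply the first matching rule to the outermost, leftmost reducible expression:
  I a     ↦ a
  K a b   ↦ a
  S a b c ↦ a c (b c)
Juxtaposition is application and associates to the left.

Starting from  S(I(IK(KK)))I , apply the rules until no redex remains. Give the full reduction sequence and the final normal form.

Answer: normal form = S(K(KK))I  (in 2 steps)

Working:
  start: S(I(IK(KK)))I
  [1] S(IK(KK))I
  [2] S(K(KK))I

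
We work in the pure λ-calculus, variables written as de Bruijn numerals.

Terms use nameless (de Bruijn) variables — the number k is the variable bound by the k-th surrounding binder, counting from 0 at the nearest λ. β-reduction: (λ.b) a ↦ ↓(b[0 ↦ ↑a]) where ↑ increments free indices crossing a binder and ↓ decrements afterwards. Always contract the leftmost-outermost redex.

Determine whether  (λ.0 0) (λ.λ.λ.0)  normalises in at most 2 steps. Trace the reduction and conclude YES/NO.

Answer: YES — reaches normal form λ.λ.0 in 2 ≤ 2 steps

Working:
  start: (λ.0 0) (λ.λ.λ.0)
  →1  (λ.λ.λ.0) (λ.λ.λ.0)
  →2  λ.λ.0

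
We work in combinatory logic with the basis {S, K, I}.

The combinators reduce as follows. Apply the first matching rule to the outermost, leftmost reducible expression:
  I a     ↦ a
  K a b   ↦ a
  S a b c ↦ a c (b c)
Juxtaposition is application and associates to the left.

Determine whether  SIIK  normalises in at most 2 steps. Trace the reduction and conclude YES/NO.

Answer: NO — after 2 steps the term is K(IK), not yet normal

Working:
  start: SIIK
  step 1: IK(IK)
  step 2: K(IK)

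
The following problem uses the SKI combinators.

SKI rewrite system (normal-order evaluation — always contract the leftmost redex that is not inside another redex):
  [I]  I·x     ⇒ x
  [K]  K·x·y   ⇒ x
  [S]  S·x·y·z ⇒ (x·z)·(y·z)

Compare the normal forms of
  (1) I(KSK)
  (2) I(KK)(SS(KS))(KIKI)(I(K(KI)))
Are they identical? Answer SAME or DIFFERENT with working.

Answer: DIFFERENT — A ⇓ S, B ⇓ I

Reduction:
Term A:
  start: I(KSK)
  step 1: KSK
  step 2: S

Term B:
  start: I(KK)(SS(KS))(KIKI)(I(K(KI)))
  step 1: KK(SS(KS))(KIKI)(I(K(KI)))
  step 2: K(KIKI)(I(K(KI)))
  step 3: KIKI
  step 4: II
  step 5: I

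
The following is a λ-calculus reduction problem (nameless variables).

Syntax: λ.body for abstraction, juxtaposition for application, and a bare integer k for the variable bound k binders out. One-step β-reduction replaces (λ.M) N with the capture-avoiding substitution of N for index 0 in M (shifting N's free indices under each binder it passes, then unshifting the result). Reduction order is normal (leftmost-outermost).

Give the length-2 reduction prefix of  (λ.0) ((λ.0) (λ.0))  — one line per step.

Answer: after 2 steps: λ.0

Derivation:
  start: (λ.0) ((λ.0) (λ.0))
  [1] (λ.0) (λ.0)
  [2] λ.0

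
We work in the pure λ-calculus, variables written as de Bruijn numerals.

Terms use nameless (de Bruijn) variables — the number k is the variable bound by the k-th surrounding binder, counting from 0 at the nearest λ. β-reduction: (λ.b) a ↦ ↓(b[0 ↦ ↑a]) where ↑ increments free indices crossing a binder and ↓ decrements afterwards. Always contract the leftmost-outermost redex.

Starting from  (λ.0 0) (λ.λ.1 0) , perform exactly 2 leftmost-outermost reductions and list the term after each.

Answer: after 2 steps: λ.(λ.λ.1 0) 0

Derivation:
  start: (λ.0 0) (λ.λ.1 0)
  step 1: (λ.λ.1 0) (λ.λ.1 0)
  step 2: λ.(λ.λ.1 0) 0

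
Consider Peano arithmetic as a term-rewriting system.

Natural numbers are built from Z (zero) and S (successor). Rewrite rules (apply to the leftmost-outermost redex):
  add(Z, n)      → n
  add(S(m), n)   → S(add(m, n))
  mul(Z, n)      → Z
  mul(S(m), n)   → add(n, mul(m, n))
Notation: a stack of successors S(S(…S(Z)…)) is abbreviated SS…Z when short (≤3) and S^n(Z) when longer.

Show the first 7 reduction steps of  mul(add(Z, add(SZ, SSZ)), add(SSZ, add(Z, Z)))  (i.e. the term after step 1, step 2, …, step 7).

  start: mul(add(Z, add(SZ, SSZ)), add(SSZ, add(Z, Z)))
  →1  mul(add(SZ, SSZ), add(SSZ, add(Z, Z)))
  →2  mul(S(add(Z, SSZ)), add(SSZ, add(Z, Z)))
  →3  add(add(SSZ, add(Z, Z)), mul(add(Z, SSZ), add(SSZ, add(Z, Z))))
  →4  add(S(add(SZ, add(Z, Z))), mul(add(Z, SSZ), add(SSZ, add(Z, Z))))
  →5  S(add(add(SZ, add(Z, Z)), mul(add(Z, SSZ), add(SSZ, add(Z, Z)))))
  →6  S(add(S(add(Z, add(Z, Z))), mul(add(Z, SSZ), add(SSZ, add(Z, Z)))))
  →7  S(S(add(add(Z, add(Z, Z)), mul(add(Z, SSZ), add(SSZ, add(Z, Z))))))

Answer: after 7 steps: S(S(add(add(Z, add(Z, Z)), mul(add(Z, SSZ), add(SSZ, add(Z, Z))))))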